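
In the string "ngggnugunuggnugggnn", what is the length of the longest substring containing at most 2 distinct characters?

[n] 1 distinct, len 1
[n, g] 2 distinct, len 2
[n, g, g] 2 distinct, len 3
[n, g, g, g] 2 distinct, len 4
[n, g, g, g, n] 2 distinct, len 5
[n, u] 2 distinct, len 2
[u, g] 2 distinct, len 2
[u, g, u] 2 distinct, len 3
[u, n] 2 distinct, len 2
[u, n, u] 2 distinct, len 3
[u, g] 2 distinct, len 2
[u, g, g] 2 distinct, len 3
[g, g, n] 2 distinct, len 3
[n, u] 2 distinct, len 2
[u, g] 2 distinct, len 2
[u, g, g] 2 distinct, len 3
[u, g, g, g] 2 distinct, len 4
[g, g, g, n] 2 distinct, len 4
[g, g, g, n, n] 2 distinct, len 5
Longest length with ≤2 distinct: 5.

5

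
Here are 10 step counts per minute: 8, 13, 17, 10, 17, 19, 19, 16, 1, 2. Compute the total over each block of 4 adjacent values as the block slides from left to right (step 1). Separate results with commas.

(8, 13, 17, 10) → sum 48
(13, 17, 10, 17) → sum 57
(17, 10, 17, 19) → sum 63
(10, 17, 19, 19) → sum 65
(17, 19, 19, 16) → sum 71
(19, 19, 16, 1) → sum 55
(19, 16, 1, 2) → sum 38

48, 57, 63, 65, 71, 55, 38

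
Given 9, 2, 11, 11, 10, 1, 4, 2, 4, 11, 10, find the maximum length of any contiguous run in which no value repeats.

add 9: [9] len 1
add 2: [9, 2] len 2
add 11: [9, 2, 11] len 3
add 11 (repeat 11, move left end past it): [11] len 1
add 10: [11, 10] len 2
add 1: [11, 10, 1] len 3
add 4: [11, 10, 1, 4] len 4
add 2: [11, 10, 1, 4, 2] len 5
add 4 (repeat 4, move left end past it): [2, 4] len 2
add 11: [2, 4, 11] len 3
add 10: [2, 4, 11, 10] len 4
Longest all-distinct length: 5.

5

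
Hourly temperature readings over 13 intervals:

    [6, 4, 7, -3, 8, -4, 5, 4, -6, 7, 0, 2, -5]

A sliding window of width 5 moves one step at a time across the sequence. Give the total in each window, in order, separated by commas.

Sliding a size-5 window across the 13 values:
(6, 4, 7, -3, 8) → sum 22
(4, 7, -3, 8, -4) → sum 12
(7, -3, 8, -4, 5) → sum 13
(-3, 8, -4, 5, 4) → sum 10
(8, -4, 5, 4, -6) → sum 7
(-4, 5, 4, -6, 7) → sum 6
(5, 4, -6, 7, 0) → sum 10
(4, -6, 7, 0, 2) → sum 7
(-6, 7, 0, 2, -5) → sum -2

22, 12, 13, 10, 7, 6, 10, 7, -2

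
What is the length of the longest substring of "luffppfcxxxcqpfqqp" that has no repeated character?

[l] len 1
[l, u] len 2
[l, u, f] len 3
[f] len 1
[f, p] len 2
[p] len 1
[p, f] len 2
[p, f, c] len 3
[p, f, c, x] len 4
[x] len 1
[x] len 1
[x, c] len 2
[x, c, q] len 3
[x, c, q, p] len 4
[x, c, q, p, f] len 5
[p, f, q] len 3
[q] len 1
[q, p] len 2
Longest all-distinct length: 5.

5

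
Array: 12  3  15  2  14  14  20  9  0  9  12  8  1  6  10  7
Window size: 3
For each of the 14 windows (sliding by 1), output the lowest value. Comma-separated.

3, 2, 2, 2, 14, 9, 0, 0, 0, 8, 1, 1, 1, 6

12 3 15 → min 3
3 15 2 → min 2
15 2 14 → min 2
2 14 14 → min 2
14 14 20 → min 14
14 20 9 → min 9
20 9 0 → min 0
9 0 9 → min 0
0 9 12 → min 0
9 12 8 → min 8
12 8 1 → min 1
8 1 6 → min 1
1 6 10 → min 1
6 10 7 → min 6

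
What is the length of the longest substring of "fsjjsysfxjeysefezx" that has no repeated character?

6

add f: [f] len 1
add s: [f, s] len 2
add j: [f, s, j] len 3
add j (repeat j, move left end past it): [j] len 1
add s: [j, s] len 2
add y: [j, s, y] len 3
add s (repeat s, move left end past it): [y, s] len 2
add f: [y, s, f] len 3
add x: [y, s, f, x] len 4
add j: [y, s, f, x, j] len 5
add e: [y, s, f, x, j, e] len 6
add y (repeat y, move left end past it): [s, f, x, j, e, y] len 6
add s (repeat s, move left end past it): [f, x, j, e, y, s] len 6
add e (repeat e, move left end past it): [y, s, e] len 3
add f: [y, s, e, f] len 4
add e (repeat e, move left end past it): [f, e] len 2
add z: [f, e, z] len 3
add x: [f, e, z, x] len 4
Longest all-distinct length: 6.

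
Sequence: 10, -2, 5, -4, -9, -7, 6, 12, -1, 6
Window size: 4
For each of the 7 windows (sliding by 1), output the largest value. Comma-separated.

10, 5, 5, 6, 12, 12, 12

Sliding a size-4 window across the 10 values:
[10, -2, 5, -4] → max 10
[-2, 5, -4, -9] → max 5
[5, -4, -9, -7] → max 5
[-4, -9, -7, 6] → max 6
[-9, -7, 6, 12] → max 12
[-7, 6, 12, -1] → max 12
[6, 12, -1, 6] → max 12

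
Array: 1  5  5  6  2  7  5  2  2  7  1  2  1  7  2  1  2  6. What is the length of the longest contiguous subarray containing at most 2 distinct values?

add 1: window [1] (1 distinct), len 1
add 5: window [1, 5] (2 distinct), len 2
add 5: window [1, 5, 5] (2 distinct), len 3
add 6: window [5, 5, 6] (2 distinct), len 3
add 2: window [6, 2] (2 distinct), len 2
add 7: window [2, 7] (2 distinct), len 2
add 5: window [7, 5] (2 distinct), len 2
add 2: window [5, 2] (2 distinct), len 2
add 2: window [5, 2, 2] (2 distinct), len 3
add 7: window [2, 2, 7] (2 distinct), len 3
add 1: window [7, 1] (2 distinct), len 2
add 2: window [1, 2] (2 distinct), len 2
add 1: window [1, 2, 1] (2 distinct), len 3
add 7: window [1, 7] (2 distinct), len 2
add 2: window [7, 2] (2 distinct), len 2
add 1: window [2, 1] (2 distinct), len 2
add 2: window [2, 1, 2] (2 distinct), len 3
add 6: window [2, 6] (2 distinct), len 2
Longest length with ≤2 distinct: 3.

3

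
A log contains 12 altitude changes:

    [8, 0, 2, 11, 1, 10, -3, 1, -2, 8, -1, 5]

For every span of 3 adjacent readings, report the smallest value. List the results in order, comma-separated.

0, 0, 1, 1, -3, -3, -3, -2, -2, -1

[8, 0, 2] → min 0
[0, 2, 11] → min 0
[2, 11, 1] → min 1
[11, 1, 10] → min 1
[1, 10, -3] → min -3
[10, -3, 1] → min -3
[-3, 1, -2] → min -3
[1, -2, 8] → min -2
[-2, 8, -1] → min -2
[8, -1, 5] → min -1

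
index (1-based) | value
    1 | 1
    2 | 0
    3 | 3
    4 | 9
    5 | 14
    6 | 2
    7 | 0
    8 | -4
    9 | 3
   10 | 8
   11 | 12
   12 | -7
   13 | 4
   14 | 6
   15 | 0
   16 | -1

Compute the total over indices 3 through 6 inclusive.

Elements at indices 3..6: 3, 9, 14, 2
sum(3, 9, 14, 2) = 28

28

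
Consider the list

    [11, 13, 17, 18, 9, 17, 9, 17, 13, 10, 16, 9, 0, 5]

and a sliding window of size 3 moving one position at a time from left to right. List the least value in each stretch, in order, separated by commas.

11, 13, 9, 9, 9, 9, 9, 10, 10, 9, 0, 0

Sliding a size-3 window across the 14 values:
11 13 17 → min 11
13 17 18 → min 13
17 18 9 → min 9
18 9 17 → min 9
9 17 9 → min 9
17 9 17 → min 9
9 17 13 → min 9
17 13 10 → min 10
13 10 16 → min 10
10 16 9 → min 9
16 9 0 → min 0
9 0 5 → min 0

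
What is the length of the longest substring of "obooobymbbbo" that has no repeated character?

add o: [o] len 1
add b: [o, b] len 2
add o (repeat o, move left end past it): [b, o] len 2
add o (repeat o, move left end past it): [o] len 1
add o (repeat o, move left end past it): [o] len 1
add b: [o, b] len 2
add y: [o, b, y] len 3
add m: [o, b, y, m] len 4
add b (repeat b, move left end past it): [y, m, b] len 3
add b (repeat b, move left end past it): [b] len 1
add b (repeat b, move left end past it): [b] len 1
add o: [b, o] len 2
Longest all-distinct length: 4.

4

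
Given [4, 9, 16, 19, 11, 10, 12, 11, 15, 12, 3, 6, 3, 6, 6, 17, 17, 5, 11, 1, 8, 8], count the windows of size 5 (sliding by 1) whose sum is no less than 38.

(4, 9, 16, 19, 11) → sum 59  ≥ 38 ✓
(9, 16, 19, 11, 10) → sum 65  ≥ 38 ✓
(16, 19, 11, 10, 12) → sum 68  ≥ 38 ✓
(19, 11, 10, 12, 11) → sum 63  ≥ 38 ✓
(11, 10, 12, 11, 15) → sum 59  ≥ 38 ✓
(10, 12, 11, 15, 12) → sum 60  ≥ 38 ✓
(12, 11, 15, 12, 3) → sum 53  ≥ 38 ✓
(11, 15, 12, 3, 6) → sum 47  ≥ 38 ✓
(15, 12, 3, 6, 3) → sum 39  ≥ 38 ✓
(12, 3, 6, 3, 6) → sum 30
(3, 6, 3, 6, 6) → sum 24
(6, 3, 6, 6, 17) → sum 38  ≥ 38 ✓
(3, 6, 6, 17, 17) → sum 49  ≥ 38 ✓
(6, 6, 17, 17, 5) → sum 51  ≥ 38 ✓
(6, 17, 17, 5, 11) → sum 56  ≥ 38 ✓
(17, 17, 5, 11, 1) → sum 51  ≥ 38 ✓
(17, 5, 11, 1, 8) → sum 42  ≥ 38 ✓
(5, 11, 1, 8, 8) → sum 33
15 windows satisfy the condition.

15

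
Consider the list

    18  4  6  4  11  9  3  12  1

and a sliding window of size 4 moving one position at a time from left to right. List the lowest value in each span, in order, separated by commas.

[18, 4, 6, 4] → min 4
[4, 6, 4, 11] → min 4
[6, 4, 11, 9] → min 4
[4, 11, 9, 3] → min 3
[11, 9, 3, 12] → min 3
[9, 3, 12, 1] → min 1

4, 4, 4, 3, 3, 1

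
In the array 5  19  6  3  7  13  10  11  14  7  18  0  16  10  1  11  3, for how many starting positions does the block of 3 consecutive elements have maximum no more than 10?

[5, 19, 6] → max 19
[19, 6, 3] → max 19
[6, 3, 7] → max 7  ≤ 10 ✓
[3, 7, 13] → max 13
[7, 13, 10] → max 13
[13, 10, 11] → max 13
[10, 11, 14] → max 14
[11, 14, 7] → max 14
[14, 7, 18] → max 18
[7, 18, 0] → max 18
[18, 0, 16] → max 18
[0, 16, 10] → max 16
[16, 10, 1] → max 16
[10, 1, 11] → max 11
[1, 11, 3] → max 11
1 window satisfy the condition.

1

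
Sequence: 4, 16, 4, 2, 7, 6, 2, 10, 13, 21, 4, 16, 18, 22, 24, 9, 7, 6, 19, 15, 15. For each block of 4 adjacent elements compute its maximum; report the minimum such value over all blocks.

[4, 16, 4, 2] → max 16
[16, 4, 2, 7] → max 16
[4, 2, 7, 6] → max 7
[2, 7, 6, 2] → max 7
[7, 6, 2, 10] → max 10
[6, 2, 10, 13] → max 13
[2, 10, 13, 21] → max 21
[10, 13, 21, 4] → max 21
[13, 21, 4, 16] → max 21
[21, 4, 16, 18] → max 21
[4, 16, 18, 22] → max 22
[16, 18, 22, 24] → max 24
[18, 22, 24, 9] → max 24
[22, 24, 9, 7] → max 24
[24, 9, 7, 6] → max 24
[9, 7, 6, 19] → max 19
[7, 6, 19, 15] → max 19
[6, 19, 15, 15] → max 19
Minimum of these is 7.

7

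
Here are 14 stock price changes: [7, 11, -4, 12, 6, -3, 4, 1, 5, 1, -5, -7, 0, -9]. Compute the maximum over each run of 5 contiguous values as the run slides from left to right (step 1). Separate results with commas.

12, 12, 12, 12, 6, 5, 5, 5, 5, 1

(7, 11, -4, 12, 6) → max 12
(11, -4, 12, 6, -3) → max 12
(-4, 12, 6, -3, 4) → max 12
(12, 6, -3, 4, 1) → max 12
(6, -3, 4, 1, 5) → max 6
(-3, 4, 1, 5, 1) → max 5
(4, 1, 5, 1, -5) → max 5
(1, 5, 1, -5, -7) → max 5
(5, 1, -5, -7, 0) → max 5
(1, -5, -7, 0, -9) → max 1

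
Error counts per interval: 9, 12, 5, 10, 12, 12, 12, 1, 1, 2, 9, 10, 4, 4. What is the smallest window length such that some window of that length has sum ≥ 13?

2

add 9: running sum 9 < 13
add 12: shortest ending here [9, 12] sum 21, len 2
add 5: shortest ending here [12, 5] sum 17, len 2
add 10: shortest ending here [5, 10] sum 15, len 2
add 12: shortest ending here [10, 12] sum 22, len 2
add 12: shortest ending here [12, 12] sum 24, len 2
add 12: shortest ending here [12, 12] sum 24, len 2
add 1: shortest ending here [12, 1] sum 13, len 2
add 1: shortest ending here [12, 1, 1] sum 14, len 3
add 2: shortest ending here [12, 1, 1, 2] sum 16, len 4
add 9: shortest ending here [1, 1, 2, 9] sum 13, len 4
add 10: shortest ending here [9, 10] sum 19, len 2
add 4: shortest ending here [10, 4] sum 14, len 2
add 4: shortest ending here [10, 4, 4] sum 18, len 3
Shortest qualifying length: 2.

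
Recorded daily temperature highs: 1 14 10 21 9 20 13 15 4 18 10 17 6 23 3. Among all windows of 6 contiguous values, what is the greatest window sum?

88

Each size-6 window and its sum:
1 14 10 21 9 20 → sum 75
14 10 21 9 20 13 → sum 87
10 21 9 20 13 15 → sum 88
21 9 20 13 15 4 → sum 82
9 20 13 15 4 18 → sum 79
20 13 15 4 18 10 → sum 80
13 15 4 18 10 17 → sum 77
15 4 18 10 17 6 → sum 70
4 18 10 17 6 23 → sum 78
18 10 17 6 23 3 → sum 77
Greatest of these is 88.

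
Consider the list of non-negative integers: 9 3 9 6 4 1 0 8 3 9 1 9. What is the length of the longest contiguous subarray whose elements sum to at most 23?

6

Extend to the right; shrink from the left whenever the sum exceeds 23:
[9] sum 9 len 1
[9, 3] sum 12 len 2
[9, 3, 9] sum 21 len 3
[3, 9, 6] sum 18 len 3
[3, 9, 6, 4] sum 22 len 4
[3, 9, 6, 4, 1] sum 23 len 5
[3, 9, 6, 4, 1, 0] sum 23 len 6
[6, 4, 1, 0, 8] sum 19 len 5
[6, 4, 1, 0, 8, 3] sum 22 len 6
[1, 0, 8, 3, 9] sum 21 len 5
[1, 0, 8, 3, 9, 1] sum 22 len 6
[3, 9, 1, 9] sum 22 len 4
Longest length seen: 6.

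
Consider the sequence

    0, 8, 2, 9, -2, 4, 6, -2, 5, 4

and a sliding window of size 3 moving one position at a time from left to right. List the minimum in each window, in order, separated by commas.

0 8 2 → min 0
8 2 9 → min 2
2 9 -2 → min -2
9 -2 4 → min -2
-2 4 6 → min -2
4 6 -2 → min -2
6 -2 5 → min -2
-2 5 4 → min -2

0, 2, -2, -2, -2, -2, -2, -2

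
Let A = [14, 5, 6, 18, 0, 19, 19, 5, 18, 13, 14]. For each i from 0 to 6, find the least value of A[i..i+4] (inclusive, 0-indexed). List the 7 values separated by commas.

0, 0, 0, 0, 0, 5, 5

(14, 5, 6, 18, 0) → min 0
(5, 6, 18, 0, 19) → min 0
(6, 18, 0, 19, 19) → min 0
(18, 0, 19, 19, 5) → min 0
(0, 19, 19, 5, 18) → min 0
(19, 19, 5, 18, 13) → min 5
(19, 5, 18, 13, 14) → min 5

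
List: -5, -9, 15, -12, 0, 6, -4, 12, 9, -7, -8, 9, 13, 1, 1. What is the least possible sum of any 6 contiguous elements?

-5 -9 15 -12 0 6 → sum -5
-9 15 -12 0 6 -4 → sum -4
15 -12 0 6 -4 12 → sum 17
-12 0 6 -4 12 9 → sum 11
0 6 -4 12 9 -7 → sum 16
6 -4 12 9 -7 -8 → sum 8
-4 12 9 -7 -8 9 → sum 11
12 9 -7 -8 9 13 → sum 28
9 -7 -8 9 13 1 → sum 17
-7 -8 9 13 1 1 → sum 9
Least of these is -5.

-5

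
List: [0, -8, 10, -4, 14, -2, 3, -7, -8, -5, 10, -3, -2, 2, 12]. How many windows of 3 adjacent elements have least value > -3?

0 -8 10 → min -8
-8 10 -4 → min -8
10 -4 14 → min -4
-4 14 -2 → min -4
14 -2 3 → min -2  > -3 ✓
-2 3 -7 → min -7
3 -7 -8 → min -8
-7 -8 -5 → min -8
-8 -5 10 → min -8
-5 10 -3 → min -5
10 -3 -2 → min -3
-3 -2 2 → min -3
-2 2 12 → min -2  > -3 ✓
2 windows satisfy the condition.

2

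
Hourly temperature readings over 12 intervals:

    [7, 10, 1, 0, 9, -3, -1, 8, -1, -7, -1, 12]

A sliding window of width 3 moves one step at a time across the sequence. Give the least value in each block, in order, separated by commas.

1, 0, 0, -3, -3, -3, -1, -7, -7, -7

(7, 10, 1) → min 1
(10, 1, 0) → min 0
(1, 0, 9) → min 0
(0, 9, -3) → min -3
(9, -3, -1) → min -3
(-3, -1, 8) → min -3
(-1, 8, -1) → min -1
(8, -1, -7) → min -7
(-1, -7, -1) → min -7
(-7, -1, 12) → min -7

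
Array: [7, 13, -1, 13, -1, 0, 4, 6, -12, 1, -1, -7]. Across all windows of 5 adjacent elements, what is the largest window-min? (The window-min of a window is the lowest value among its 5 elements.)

Window mins for each of the 8 positions:
[7, 13, -1, 13, -1] → min -1
[13, -1, 13, -1, 0] → min -1
[-1, 13, -1, 0, 4] → min -1
[13, -1, 0, 4, 6] → min -1
[-1, 0, 4, 6, -12] → min -12
[0, 4, 6, -12, 1] → min -12
[4, 6, -12, 1, -1] → min -12
[6, -12, 1, -1, -7] → min -12
Largest of these is -1.

-1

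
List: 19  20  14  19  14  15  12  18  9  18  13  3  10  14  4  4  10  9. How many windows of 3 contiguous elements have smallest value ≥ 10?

6

[19, 20, 14] → min 14  ≥ 10 ✓
[20, 14, 19] → min 14  ≥ 10 ✓
[14, 19, 14] → min 14  ≥ 10 ✓
[19, 14, 15] → min 14  ≥ 10 ✓
[14, 15, 12] → min 12  ≥ 10 ✓
[15, 12, 18] → min 12  ≥ 10 ✓
[12, 18, 9] → min 9
[18, 9, 18] → min 9
[9, 18, 13] → min 9
[18, 13, 3] → min 3
[13, 3, 10] → min 3
[3, 10, 14] → min 3
[10, 14, 4] → min 4
[14, 4, 4] → min 4
[4, 4, 10] → min 4
[4, 10, 9] → min 4
6 windows satisfy the condition.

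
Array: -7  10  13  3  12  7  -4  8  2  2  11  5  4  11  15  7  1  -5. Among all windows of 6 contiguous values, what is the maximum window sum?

[-7, 10, 13, 3, 12, 7] → sum 38
[10, 13, 3, 12, 7, -4] → sum 41
[13, 3, 12, 7, -4, 8] → sum 39
[3, 12, 7, -4, 8, 2] → sum 28
[12, 7, -4, 8, 2, 2] → sum 27
[7, -4, 8, 2, 2, 11] → sum 26
[-4, 8, 2, 2, 11, 5] → sum 24
[8, 2, 2, 11, 5, 4] → sum 32
[2, 2, 11, 5, 4, 11] → sum 35
[2, 11, 5, 4, 11, 15] → sum 48
[11, 5, 4, 11, 15, 7] → sum 53
[5, 4, 11, 15, 7, 1] → sum 43
[4, 11, 15, 7, 1, -5] → sum 33
Maximum of these is 53.

53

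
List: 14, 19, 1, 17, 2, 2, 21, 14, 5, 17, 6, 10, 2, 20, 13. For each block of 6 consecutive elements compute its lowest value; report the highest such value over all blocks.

5

14 19 1 17 2 2 → min 1
19 1 17 2 2 21 → min 1
1 17 2 2 21 14 → min 1
17 2 2 21 14 5 → min 2
2 2 21 14 5 17 → min 2
2 21 14 5 17 6 → min 2
21 14 5 17 6 10 → min 5
14 5 17 6 10 2 → min 2
5 17 6 10 2 20 → min 2
17 6 10 2 20 13 → min 2
Highest of these is 5.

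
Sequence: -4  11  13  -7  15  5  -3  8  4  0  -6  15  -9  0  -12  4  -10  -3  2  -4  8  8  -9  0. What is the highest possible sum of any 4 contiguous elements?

-4 11 13 -7 → sum 13
11 13 -7 15 → sum 32
13 -7 15 5 → sum 26
-7 15 5 -3 → sum 10
15 5 -3 8 → sum 25
5 -3 8 4 → sum 14
-3 8 4 0 → sum 9
8 4 0 -6 → sum 6
4 0 -6 15 → sum 13
0 -6 15 -9 → sum 0
-6 15 -9 0 → sum 0
15 -9 0 -12 → sum -6
-9 0 -12 4 → sum -17
0 -12 4 -10 → sum -18
-12 4 -10 -3 → sum -21
4 -10 -3 2 → sum -7
-10 -3 2 -4 → sum -15
-3 2 -4 8 → sum 3
2 -4 8 8 → sum 14
-4 8 8 -9 → sum 3
8 8 -9 0 → sum 7
Highest of these is 32.

32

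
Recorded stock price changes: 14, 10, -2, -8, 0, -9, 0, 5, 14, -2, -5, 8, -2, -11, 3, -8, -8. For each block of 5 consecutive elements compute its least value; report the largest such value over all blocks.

-5

[14, 10, -2, -8, 0] → min -8
[10, -2, -8, 0, -9] → min -9
[-2, -8, 0, -9, 0] → min -9
[-8, 0, -9, 0, 5] → min -9
[0, -9, 0, 5, 14] → min -9
[-9, 0, 5, 14, -2] → min -9
[0, 5, 14, -2, -5] → min -5
[5, 14, -2, -5, 8] → min -5
[14, -2, -5, 8, -2] → min -5
[-2, -5, 8, -2, -11] → min -11
[-5, 8, -2, -11, 3] → min -11
[8, -2, -11, 3, -8] → min -11
[-2, -11, 3, -8, -8] → min -11
Largest of these is -5.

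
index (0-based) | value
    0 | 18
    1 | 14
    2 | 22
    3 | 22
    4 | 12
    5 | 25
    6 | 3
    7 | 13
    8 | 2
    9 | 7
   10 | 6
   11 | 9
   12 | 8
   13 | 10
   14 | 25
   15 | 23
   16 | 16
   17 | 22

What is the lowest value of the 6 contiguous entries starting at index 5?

Elements at indices 5..10: 25, 3, 13, 2, 7, 6
min(25, 3, 13, 2, 7, 6) = 2

2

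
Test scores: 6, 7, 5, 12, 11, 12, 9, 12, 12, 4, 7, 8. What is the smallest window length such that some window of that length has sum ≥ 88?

add 6: running sum 6 < 88
add 7: running sum 13 < 88
add 5: running sum 18 < 88
add 12: running sum 30 < 88
add 11: running sum 41 < 88
add 12: running sum 53 < 88
add 9: running sum 62 < 88
add 12: running sum 74 < 88
add 12: running sum 86 < 88
add 4: shortest ending here [6, 7, 5, 12, 11, 12, 9, 12, 12, 4] sum 90, len 10
add 7: shortest ending here [7, 5, 12, 11, 12, 9, 12, 12, 4, 7] sum 91, len 10
add 8: shortest ending here [5, 12, 11, 12, 9, 12, 12, 4, 7, 8] sum 92, len 10
Shortest qualifying length: 10.

10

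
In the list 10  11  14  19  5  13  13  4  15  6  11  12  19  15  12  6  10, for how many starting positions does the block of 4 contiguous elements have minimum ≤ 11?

13

10 11 14 19 → min 10  ≤ 11 ✓
11 14 19 5 → min 5  ≤ 11 ✓
14 19 5 13 → min 5  ≤ 11 ✓
19 5 13 13 → min 5  ≤ 11 ✓
5 13 13 4 → min 4  ≤ 11 ✓
13 13 4 15 → min 4  ≤ 11 ✓
13 4 15 6 → min 4  ≤ 11 ✓
4 15 6 11 → min 4  ≤ 11 ✓
15 6 11 12 → min 6  ≤ 11 ✓
6 11 12 19 → min 6  ≤ 11 ✓
11 12 19 15 → min 11  ≤ 11 ✓
12 19 15 12 → min 12
19 15 12 6 → min 6  ≤ 11 ✓
15 12 6 10 → min 6  ≤ 11 ✓
13 windows satisfy the condition.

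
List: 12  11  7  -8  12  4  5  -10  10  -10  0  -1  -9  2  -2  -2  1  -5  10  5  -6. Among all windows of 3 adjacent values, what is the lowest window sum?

[12, 11, 7] → sum 30
[11, 7, -8] → sum 10
[7, -8, 12] → sum 11
[-8, 12, 4] → sum 8
[12, 4, 5] → sum 21
[4, 5, -10] → sum -1
[5, -10, 10] → sum 5
[-10, 10, -10] → sum -10
[10, -10, 0] → sum 0
[-10, 0, -1] → sum -11
[0, -1, -9] → sum -10
[-1, -9, 2] → sum -8
[-9, 2, -2] → sum -9
[2, -2, -2] → sum -2
[-2, -2, 1] → sum -3
[-2, 1, -5] → sum -6
[1, -5, 10] → sum 6
[-5, 10, 5] → sum 10
[10, 5, -6] → sum 9
Lowest of these is -11.

-11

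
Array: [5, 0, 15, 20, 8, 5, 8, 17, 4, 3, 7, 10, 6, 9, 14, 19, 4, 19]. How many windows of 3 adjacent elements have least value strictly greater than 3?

11

[5, 0, 15] → min 0
[0, 15, 20] → min 0
[15, 20, 8] → min 8  > 3 ✓
[20, 8, 5] → min 5  > 3 ✓
[8, 5, 8] → min 5  > 3 ✓
[5, 8, 17] → min 5  > 3 ✓
[8, 17, 4] → min 4  > 3 ✓
[17, 4, 3] → min 3
[4, 3, 7] → min 3
[3, 7, 10] → min 3
[7, 10, 6] → min 6  > 3 ✓
[10, 6, 9] → min 6  > 3 ✓
[6, 9, 14] → min 6  > 3 ✓
[9, 14, 19] → min 9  > 3 ✓
[14, 19, 4] → min 4  > 3 ✓
[19, 4, 19] → min 4  > 3 ✓
11 windows satisfy the condition.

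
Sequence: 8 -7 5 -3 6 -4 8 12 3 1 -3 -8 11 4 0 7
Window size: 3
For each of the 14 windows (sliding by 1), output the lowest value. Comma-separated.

Sliding a size-3 window across the 16 values:
[8, -7, 5] → min -7
[-7, 5, -3] → min -7
[5, -3, 6] → min -3
[-3, 6, -4] → min -4
[6, -4, 8] → min -4
[-4, 8, 12] → min -4
[8, 12, 3] → min 3
[12, 3, 1] → min 1
[3, 1, -3] → min -3
[1, -3, -8] → min -8
[-3, -8, 11] → min -8
[-8, 11, 4] → min -8
[11, 4, 0] → min 0
[4, 0, 7] → min 0

-7, -7, -3, -4, -4, -4, 3, 1, -3, -8, -8, -8, 0, 0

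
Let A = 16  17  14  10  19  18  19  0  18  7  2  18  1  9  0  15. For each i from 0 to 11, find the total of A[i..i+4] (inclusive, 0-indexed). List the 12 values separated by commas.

16 17 14 10 19 → sum 76
17 14 10 19 18 → sum 78
14 10 19 18 19 → sum 80
10 19 18 19 0 → sum 66
19 18 19 0 18 → sum 74
18 19 0 18 7 → sum 62
19 0 18 7 2 → sum 46
0 18 7 2 18 → sum 45
18 7 2 18 1 → sum 46
7 2 18 1 9 → sum 37
2 18 1 9 0 → sum 30
18 1 9 0 15 → sum 43

76, 78, 80, 66, 74, 62, 46, 45, 46, 37, 30, 43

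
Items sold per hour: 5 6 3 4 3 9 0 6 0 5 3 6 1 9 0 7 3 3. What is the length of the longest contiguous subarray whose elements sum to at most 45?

12

Extend to the right; shrink from the left whenever the sum exceeds 45:
→ 5: sum 5, len 1
→ 6: sum 11, len 2
→ 3: sum 14, len 3
→ 4: sum 18, len 4
→ 3: sum 21, len 5
→ 9: sum 30, len 6
→ 0: sum 30, len 7
→ 6: sum 36, len 8
→ 0: sum 36, len 9
→ 5: sum 41, len 10
→ 3: sum 44, len 11
→ 6 (dropped 5): sum 45, len 11
→ 1 (dropped 6): sum 40, len 11
→ 9 (dropped 3, 4): sum 42, len 10
→ 0: sum 42, len 11
→ 7 (dropped 3, 9): sum 37, len 10
→ 3: sum 40, len 11
→ 3: sum 43, len 12
Longest length seen: 12.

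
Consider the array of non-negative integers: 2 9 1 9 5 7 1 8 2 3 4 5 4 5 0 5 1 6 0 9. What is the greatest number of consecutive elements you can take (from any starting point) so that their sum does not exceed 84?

add 2: [2] sum 2, len 1
add 9: [2, 9] sum 11, len 2
add 1: [2, 9, 1] sum 12, len 3
add 9: [2, 9, 1, 9] sum 21, len 4
add 5: [2, 9, 1, 9, 5] sum 26, len 5
add 7: [2, 9, 1, 9, 5, 7] sum 33, len 6
add 1: [2, 9, 1, 9, 5, 7, 1] sum 34, len 7
add 8: [2, 9, 1, 9, 5, 7, 1, 8] sum 42, len 8
add 2: [2, 9, 1, 9, 5, 7, 1, 8, 2] sum 44, len 9
add 3: [2, 9, 1, 9, 5, 7, 1, 8, 2, 3] sum 47, len 10
add 4: [2, 9, 1, 9, 5, 7, 1, 8, 2, 3, 4] sum 51, len 11
add 5: [2, 9, 1, 9, 5, 7, 1, 8, 2, 3, 4, 5] sum 56, len 12
add 4: [2, 9, 1, 9, 5, 7, 1, 8, 2, 3, 4, 5, 4] sum 60, len 13
add 5: [2, 9, 1, 9, 5, 7, 1, 8, 2, 3, 4, 5, 4, 5] sum 65, len 14
add 0: [2, 9, 1, 9, 5, 7, 1, 8, 2, 3, 4, 5, 4, 5, 0] sum 65, len 15
add 5: [2, 9, 1, 9, 5, 7, 1, 8, 2, 3, 4, 5, 4, 5, 0, 5] sum 70, len 16
add 1: [2, 9, 1, 9, 5, 7, 1, 8, 2, 3, 4, 5, 4, 5, 0, 5, 1] sum 71, len 17
add 6: [2, 9, 1, 9, 5, 7, 1, 8, 2, 3, 4, 5, 4, 5, 0, 5, 1, 6] sum 77, len 18
add 0: [2, 9, 1, 9, 5, 7, 1, 8, 2, 3, 4, 5, 4, 5, 0, 5, 1, 6, 0] sum 77, len 19
add 9: [9, 1, 9, 5, 7, 1, 8, 2, 3, 4, 5, 4, 5, 0, 5, 1, 6, 0, 9] sum 84, len 19
Longest length seen: 19.

19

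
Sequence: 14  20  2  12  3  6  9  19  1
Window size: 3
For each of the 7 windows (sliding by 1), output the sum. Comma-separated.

36, 34, 17, 21, 18, 34, 29

[14, 20, 2] → sum 36
[20, 2, 12] → sum 34
[2, 12, 3] → sum 17
[12, 3, 6] → sum 21
[3, 6, 9] → sum 18
[6, 9, 19] → sum 34
[9, 19, 1] → sum 29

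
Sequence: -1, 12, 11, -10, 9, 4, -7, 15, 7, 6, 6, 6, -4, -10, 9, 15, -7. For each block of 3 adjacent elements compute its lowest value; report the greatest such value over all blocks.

6

(-1, 12, 11) → min -1
(12, 11, -10) → min -10
(11, -10, 9) → min -10
(-10, 9, 4) → min -10
(9, 4, -7) → min -7
(4, -7, 15) → min -7
(-7, 15, 7) → min -7
(15, 7, 6) → min 6
(7, 6, 6) → min 6
(6, 6, 6) → min 6
(6, 6, -4) → min -4
(6, -4, -10) → min -10
(-4, -10, 9) → min -10
(-10, 9, 15) → min -10
(9, 15, -7) → min -7
Greatest of these is 6.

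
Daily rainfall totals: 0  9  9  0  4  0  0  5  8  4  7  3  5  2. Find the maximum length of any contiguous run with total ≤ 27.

Extend to the right; shrink from the left whenever the sum exceeds 27:
→ 0: sum 0, len 1
→ 9: sum 9, len 2
→ 9: sum 18, len 3
→ 0: sum 18, len 4
→ 4: sum 22, len 5
→ 0: sum 22, len 6
→ 0: sum 22, len 7
→ 5: sum 27, len 8
→ 8 (dropped 0, 9): sum 26, len 7
→ 4 (dropped 9): sum 21, len 7
→ 7 (dropped 0, 4): sum 24, len 6
→ 3: sum 27, len 7
→ 5 (dropped 0, 0, 5): sum 27, len 5
→ 2 (dropped 8): sum 21, len 5
Longest length seen: 8.

8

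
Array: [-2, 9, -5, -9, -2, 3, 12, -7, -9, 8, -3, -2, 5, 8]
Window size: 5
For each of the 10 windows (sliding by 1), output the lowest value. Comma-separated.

Sliding a size-5 window across the 14 values:
(-2, 9, -5, -9, -2) → min -9
(9, -5, -9, -2, 3) → min -9
(-5, -9, -2, 3, 12) → min -9
(-9, -2, 3, 12, -7) → min -9
(-2, 3, 12, -7, -9) → min -9
(3, 12, -7, -9, 8) → min -9
(12, -7, -9, 8, -3) → min -9
(-7, -9, 8, -3, -2) → min -9
(-9, 8, -3, -2, 5) → min -9
(8, -3, -2, 5, 8) → min -3

-9, -9, -9, -9, -9, -9, -9, -9, -9, -3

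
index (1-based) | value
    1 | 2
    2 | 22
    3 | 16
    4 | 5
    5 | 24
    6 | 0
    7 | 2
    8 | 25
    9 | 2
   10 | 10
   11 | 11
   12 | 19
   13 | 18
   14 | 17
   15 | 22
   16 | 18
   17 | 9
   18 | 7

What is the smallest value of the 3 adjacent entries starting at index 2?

Elements at indices 2..4: 22, 16, 5
min(22, 16, 5) = 5

5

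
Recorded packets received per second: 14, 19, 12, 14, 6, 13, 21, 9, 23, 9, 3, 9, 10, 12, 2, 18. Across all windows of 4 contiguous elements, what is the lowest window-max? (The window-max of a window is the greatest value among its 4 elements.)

Each size-4 window and its max:
[14, 19, 12, 14] → max 19
[19, 12, 14, 6] → max 19
[12, 14, 6, 13] → max 14
[14, 6, 13, 21] → max 21
[6, 13, 21, 9] → max 21
[13, 21, 9, 23] → max 23
[21, 9, 23, 9] → max 23
[9, 23, 9, 3] → max 23
[23, 9, 3, 9] → max 23
[9, 3, 9, 10] → max 10
[3, 9, 10, 12] → max 12
[9, 10, 12, 2] → max 12
[10, 12, 2, 18] → max 18
Lowest of these is 10.

10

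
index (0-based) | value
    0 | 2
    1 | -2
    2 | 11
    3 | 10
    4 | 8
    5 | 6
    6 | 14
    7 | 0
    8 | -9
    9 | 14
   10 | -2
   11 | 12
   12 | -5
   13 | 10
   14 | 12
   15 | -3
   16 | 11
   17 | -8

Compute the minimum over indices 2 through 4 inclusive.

Elements at indices 2..4: 11, 10, 8
min(11, 10, 8) = 8

8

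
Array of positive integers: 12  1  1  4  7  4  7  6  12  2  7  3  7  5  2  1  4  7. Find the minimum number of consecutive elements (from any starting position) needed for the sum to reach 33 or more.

add 12: running sum 12 < 33
add 1: running sum 13 < 33
add 1: running sum 14 < 33
add 4: running sum 18 < 33
add 7: running sum 25 < 33
add 4: running sum 29 < 33
end 6: [12, 1, 1, 4, 7, 4, 7] sum 36, len 7
end 7: [12, 1, 1, 4, 7, 4, 7, 6] sum 42, len 8
end 8: [7, 4, 7, 6, 12] sum 36, len 5
end 9: [7, 4, 7, 6, 12, 2] sum 38, len 6
end 10: [7, 6, 12, 2, 7] sum 34, len 5
end 11: [7, 6, 12, 2, 7, 3] sum 37, len 6
end 12: [6, 12, 2, 7, 3, 7] sum 37, len 6
end 13: [12, 2, 7, 3, 7, 5] sum 36, len 6
end 14: [12, 2, 7, 3, 7, 5, 2] sum 38, len 7
end 15: [12, 2, 7, 3, 7, 5, 2, 1] sum 39, len 8
end 16: [12, 2, 7, 3, 7, 5, 2, 1, 4] sum 43, len 9
end 17: [7, 3, 7, 5, 2, 1, 4, 7] sum 36, len 8
Shortest qualifying length: 5.

5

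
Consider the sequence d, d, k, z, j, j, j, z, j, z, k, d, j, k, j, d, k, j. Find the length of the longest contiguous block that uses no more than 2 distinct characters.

7

[d] 1 distinct, len 1
[d, d] 1 distinct, len 2
[d, d, k] 2 distinct, len 3
[k, z] 2 distinct, len 2
[z, j] 2 distinct, len 2
[z, j, j] 2 distinct, len 3
[z, j, j, j] 2 distinct, len 4
[z, j, j, j, z] 2 distinct, len 5
[z, j, j, j, z, j] 2 distinct, len 6
[z, j, j, j, z, j, z] 2 distinct, len 7
[z, k] 2 distinct, len 2
[k, d] 2 distinct, len 2
[d, j] 2 distinct, len 2
[j, k] 2 distinct, len 2
[j, k, j] 2 distinct, len 3
[j, d] 2 distinct, len 2
[d, k] 2 distinct, len 2
[k, j] 2 distinct, len 2
Longest length with ≤2 distinct: 7.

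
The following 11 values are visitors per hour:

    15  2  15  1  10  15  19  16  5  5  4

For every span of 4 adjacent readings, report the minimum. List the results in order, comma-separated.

1, 1, 1, 1, 10, 5, 5, 4

(15, 2, 15, 1) → min 1
(2, 15, 1, 10) → min 1
(15, 1, 10, 15) → min 1
(1, 10, 15, 19) → min 1
(10, 15, 19, 16) → min 10
(15, 19, 16, 5) → min 5
(19, 16, 5, 5) → min 5
(16, 5, 5, 4) → min 4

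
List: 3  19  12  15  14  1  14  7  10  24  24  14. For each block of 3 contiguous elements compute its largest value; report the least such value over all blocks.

Each size-3 window and its max:
[3, 19, 12] → max 19
[19, 12, 15] → max 19
[12, 15, 14] → max 15
[15, 14, 1] → max 15
[14, 1, 14] → max 14
[1, 14, 7] → max 14
[14, 7, 10] → max 14
[7, 10, 24] → max 24
[10, 24, 24] → max 24
[24, 24, 14] → max 24
Least of these is 14.

14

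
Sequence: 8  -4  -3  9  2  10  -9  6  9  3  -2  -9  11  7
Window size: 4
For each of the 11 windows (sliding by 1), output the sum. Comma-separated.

10, 4, 18, 12, 9, 16, 9, 16, 1, 3, 7

8 -4 -3 9 → sum 10
-4 -3 9 2 → sum 4
-3 9 2 10 → sum 18
9 2 10 -9 → sum 12
2 10 -9 6 → sum 9
10 -9 6 9 → sum 16
-9 6 9 3 → sum 9
6 9 3 -2 → sum 16
9 3 -2 -9 → sum 1
3 -2 -9 11 → sum 3
-2 -9 11 7 → sum 7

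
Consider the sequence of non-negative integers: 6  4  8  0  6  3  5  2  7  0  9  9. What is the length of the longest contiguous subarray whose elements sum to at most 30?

add 6: [6] sum 6, len 1
add 4: [6, 4] sum 10, len 2
add 8: [6, 4, 8] sum 18, len 3
add 0: [6, 4, 8, 0] sum 18, len 4
add 6: [6, 4, 8, 0, 6] sum 24, len 5
add 3: [6, 4, 8, 0, 6, 3] sum 27, len 6
add 5: [4, 8, 0, 6, 3, 5] sum 26, len 6
add 2: [4, 8, 0, 6, 3, 5, 2] sum 28, len 7
add 7: [0, 6, 3, 5, 2, 7] sum 23, len 6
add 0: [0, 6, 3, 5, 2, 7, 0] sum 23, len 7
add 9: [3, 5, 2, 7, 0, 9] sum 26, len 6
add 9: [2, 7, 0, 9, 9] sum 27, len 5
Longest length seen: 7.

7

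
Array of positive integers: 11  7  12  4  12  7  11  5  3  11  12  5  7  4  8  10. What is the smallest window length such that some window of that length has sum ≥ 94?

11

Extend right; whenever the sum reaches 94, record the length and shrink from the left:
add 11: running sum 11 < 94
add 7: running sum 18 < 94
add 12: running sum 30 < 94
add 4: running sum 34 < 94
add 12: running sum 46 < 94
add 7: running sum 53 < 94
add 11: running sum 64 < 94
add 5: running sum 69 < 94
add 3: running sum 72 < 94
add 11: running sum 83 < 94
end 10: [11, 7, 12, 4, 12, 7, 11, 5, 3, 11, 12] sum 95, len 11
end 11: [11, 7, 12, 4, 12, 7, 11, 5, 3, 11, 12, 5] sum 100, len 12
end 12: [7, 12, 4, 12, 7, 11, 5, 3, 11, 12, 5, 7] sum 96, len 12
end 13: [7, 12, 4, 12, 7, 11, 5, 3, 11, 12, 5, 7, 4] sum 100, len 13
end 14: [12, 4, 12, 7, 11, 5, 3, 11, 12, 5, 7, 4, 8] sum 101, len 13
end 15: [12, 7, 11, 5, 3, 11, 12, 5, 7, 4, 8, 10] sum 95, len 12
Shortest qualifying length: 11.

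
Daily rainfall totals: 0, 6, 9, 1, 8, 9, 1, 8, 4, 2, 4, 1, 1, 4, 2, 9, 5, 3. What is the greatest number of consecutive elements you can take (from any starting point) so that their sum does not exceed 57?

→ 0: sum 0, len 1
→ 6: sum 6, len 2
→ 9: sum 15, len 3
→ 1: sum 16, len 4
→ 8: sum 24, len 5
→ 9: sum 33, len 6
→ 1: sum 34, len 7
→ 8: sum 42, len 8
→ 4: sum 46, len 9
→ 2: sum 48, len 10
→ 4: sum 52, len 11
→ 1: sum 53, len 12
→ 1: sum 54, len 13
→ 4 (dropped 0, 6): sum 52, len 12
→ 2: sum 54, len 13
→ 9 (dropped 9): sum 54, len 13
→ 5 (dropped 1, 8): sum 50, len 12
→ 3: sum 53, len 13
Longest length seen: 13.

13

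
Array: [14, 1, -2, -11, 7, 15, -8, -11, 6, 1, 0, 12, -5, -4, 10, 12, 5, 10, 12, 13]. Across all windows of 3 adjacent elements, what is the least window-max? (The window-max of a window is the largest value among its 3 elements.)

1

14 1 -2 → max 14
1 -2 -11 → max 1
-2 -11 7 → max 7
-11 7 15 → max 15
7 15 -8 → max 15
15 -8 -11 → max 15
-8 -11 6 → max 6
-11 6 1 → max 6
6 1 0 → max 6
1 0 12 → max 12
0 12 -5 → max 12
12 -5 -4 → max 12
-5 -4 10 → max 10
-4 10 12 → max 12
10 12 5 → max 12
12 5 10 → max 12
5 10 12 → max 12
10 12 13 → max 13
Least of these is 1.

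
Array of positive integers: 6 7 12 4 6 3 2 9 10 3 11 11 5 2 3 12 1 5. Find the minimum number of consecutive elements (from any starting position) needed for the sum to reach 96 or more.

15

add 6: running sum 6 < 96
add 7: running sum 13 < 96
add 12: running sum 25 < 96
add 4: running sum 29 < 96
add 6: running sum 35 < 96
add 3: running sum 38 < 96
add 2: running sum 40 < 96
add 9: running sum 49 < 96
add 10: running sum 59 < 96
add 3: running sum 62 < 96
add 11: running sum 73 < 96
add 11: running sum 84 < 96
add 5: running sum 89 < 96
add 2: running sum 91 < 96
add 3: running sum 94 < 96
end 15: [7, 12, 4, 6, 3, 2, 9, 10, 3, 11, 11, 5, 2, 3, 12] sum 100, len 15
end 16: [7, 12, 4, 6, 3, 2, 9, 10, 3, 11, 11, 5, 2, 3, 12, 1] sum 101, len 16
end 17: [12, 4, 6, 3, 2, 9, 10, 3, 11, 11, 5, 2, 3, 12, 1, 5] sum 99, len 16
Shortest qualifying length: 15.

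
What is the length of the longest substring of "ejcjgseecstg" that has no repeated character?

5

add e: [e] len 1
add j: [e, j] len 2
add c: [e, j, c] len 3
add j (repeat j, move left end past it): [c, j] len 2
add g: [c, j, g] len 3
add s: [c, j, g, s] len 4
add e: [c, j, g, s, e] len 5
add e (repeat e, move left end past it): [e] len 1
add c: [e, c] len 2
add s: [e, c, s] len 3
add t: [e, c, s, t] len 4
add g: [e, c, s, t, g] len 5
Longest all-distinct length: 5.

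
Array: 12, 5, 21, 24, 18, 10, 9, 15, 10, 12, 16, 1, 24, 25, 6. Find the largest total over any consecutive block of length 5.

82

Window sums for each of the 11 positions:
(12, 5, 21, 24, 18) → sum 80
(5, 21, 24, 18, 10) → sum 78
(21, 24, 18, 10, 9) → sum 82
(24, 18, 10, 9, 15) → sum 76
(18, 10, 9, 15, 10) → sum 62
(10, 9, 15, 10, 12) → sum 56
(9, 15, 10, 12, 16) → sum 62
(15, 10, 12, 16, 1) → sum 54
(10, 12, 16, 1, 24) → sum 63
(12, 16, 1, 24, 25) → sum 78
(16, 1, 24, 25, 6) → sum 72
Largest of these is 82.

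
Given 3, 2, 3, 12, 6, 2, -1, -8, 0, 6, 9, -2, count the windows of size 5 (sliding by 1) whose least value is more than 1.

3 2 3 12 6 → min 2  > 1 ✓
2 3 12 6 2 → min 2  > 1 ✓
3 12 6 2 -1 → min -1
12 6 2 -1 -8 → min -8
6 2 -1 -8 0 → min -8
2 -1 -8 0 6 → min -8
-1 -8 0 6 9 → min -8
-8 0 6 9 -2 → min -8
2 windows satisfy the condition.

2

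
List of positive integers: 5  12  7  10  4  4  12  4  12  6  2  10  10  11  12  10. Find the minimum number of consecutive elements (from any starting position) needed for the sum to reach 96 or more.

12

add 5: running sum 5 < 96
add 12: running sum 17 < 96
add 7: running sum 24 < 96
add 10: running sum 34 < 96
add 4: running sum 38 < 96
add 4: running sum 42 < 96
add 12: running sum 54 < 96
add 4: running sum 58 < 96
add 12: running sum 70 < 96
add 6: running sum 76 < 96
add 2: running sum 78 < 96
add 10: running sum 88 < 96
end 12: [5, 12, 7, 10, 4, 4, 12, 4, 12, 6, 2, 10, 10] sum 98, len 13
end 13: [12, 7, 10, 4, 4, 12, 4, 12, 6, 2, 10, 10, 11] sum 104, len 13
end 14: [10, 4, 4, 12, 4, 12, 6, 2, 10, 10, 11, 12] sum 97, len 12
end 15: [4, 4, 12, 4, 12, 6, 2, 10, 10, 11, 12, 10] sum 97, len 12
Shortest qualifying length: 12.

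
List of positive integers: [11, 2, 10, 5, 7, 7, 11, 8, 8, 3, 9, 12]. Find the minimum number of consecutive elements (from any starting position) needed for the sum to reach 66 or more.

add 11: running sum 11 < 66
add 2: running sum 13 < 66
add 10: running sum 23 < 66
add 5: running sum 28 < 66
add 7: running sum 35 < 66
add 7: running sum 42 < 66
add 11: running sum 53 < 66
add 8: running sum 61 < 66
add 8: shortest ending here [11, 2, 10, 5, 7, 7, 11, 8, 8] sum 69, len 9
add 3: shortest ending here [11, 2, 10, 5, 7, 7, 11, 8, 8, 3] sum 72, len 10
add 9: shortest ending here [10, 5, 7, 7, 11, 8, 8, 3, 9] sum 68, len 9
add 12: shortest ending here [5, 7, 7, 11, 8, 8, 3, 9, 12] sum 70, len 9
Shortest qualifying length: 9.

9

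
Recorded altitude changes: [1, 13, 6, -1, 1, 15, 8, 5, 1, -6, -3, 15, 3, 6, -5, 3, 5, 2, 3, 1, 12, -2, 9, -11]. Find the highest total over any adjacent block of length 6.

42

Each size-6 window and its sum:
[1, 13, 6, -1, 1, 15] → sum 35
[13, 6, -1, 1, 15, 8] → sum 42
[6, -1, 1, 15, 8, 5] → sum 34
[-1, 1, 15, 8, 5, 1] → sum 29
[1, 15, 8, 5, 1, -6] → sum 24
[15, 8, 5, 1, -6, -3] → sum 20
[8, 5, 1, -6, -3, 15] → sum 20
[5, 1, -6, -3, 15, 3] → sum 15
[1, -6, -3, 15, 3, 6] → sum 16
[-6, -3, 15, 3, 6, -5] → sum 10
[-3, 15, 3, 6, -5, 3] → sum 19
[15, 3, 6, -5, 3, 5] → sum 27
[3, 6, -5, 3, 5, 2] → sum 14
[6, -5, 3, 5, 2, 3] → sum 14
[-5, 3, 5, 2, 3, 1] → sum 9
[3, 5, 2, 3, 1, 12] → sum 26
[5, 2, 3, 1, 12, -2] → sum 21
[2, 3, 1, 12, -2, 9] → sum 25
[3, 1, 12, -2, 9, -11] → sum 12
Highest of these is 42.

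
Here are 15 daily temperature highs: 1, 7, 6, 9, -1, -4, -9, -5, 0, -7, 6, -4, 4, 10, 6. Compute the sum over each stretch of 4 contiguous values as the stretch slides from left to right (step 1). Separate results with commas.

Sliding a size-4 window across the 15 values:
[1, 7, 6, 9] → sum 23
[7, 6, 9, -1] → sum 21
[6, 9, -1, -4] → sum 10
[9, -1, -4, -9] → sum -5
[-1, -4, -9, -5] → sum -19
[-4, -9, -5, 0] → sum -18
[-9, -5, 0, -7] → sum -21
[-5, 0, -7, 6] → sum -6
[0, -7, 6, -4] → sum -5
[-7, 6, -4, 4] → sum -1
[6, -4, 4, 10] → sum 16
[-4, 4, 10, 6] → sum 16

23, 21, 10, -5, -19, -18, -21, -6, -5, -1, 16, 16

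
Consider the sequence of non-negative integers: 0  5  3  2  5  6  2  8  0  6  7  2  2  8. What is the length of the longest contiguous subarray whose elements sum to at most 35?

add 0: [0] sum 0, len 1
add 5: [0, 5] sum 5, len 2
add 3: [0, 5, 3] sum 8, len 3
add 2: [0, 5, 3, 2] sum 10, len 4
add 5: [0, 5, 3, 2, 5] sum 15, len 5
add 6: [0, 5, 3, 2, 5, 6] sum 21, len 6
add 2: [0, 5, 3, 2, 5, 6, 2] sum 23, len 7
add 8: [0, 5, 3, 2, 5, 6, 2, 8] sum 31, len 8
add 0: [0, 5, 3, 2, 5, 6, 2, 8, 0] sum 31, len 9
add 6: [3, 2, 5, 6, 2, 8, 0, 6] sum 32, len 8
add 7: [5, 6, 2, 8, 0, 6, 7] sum 34, len 7
add 2: [6, 2, 8, 0, 6, 7, 2] sum 31, len 7
add 2: [6, 2, 8, 0, 6, 7, 2, 2] sum 33, len 8
add 8: [2, 8, 0, 6, 7, 2, 2, 8] sum 35, len 8
Longest length seen: 9.

9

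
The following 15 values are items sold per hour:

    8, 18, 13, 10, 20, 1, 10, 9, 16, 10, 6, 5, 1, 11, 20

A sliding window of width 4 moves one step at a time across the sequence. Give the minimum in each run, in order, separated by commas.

8, 10, 1, 1, 1, 1, 9, 6, 5, 1, 1, 1

Sliding a size-4 window across the 15 values:
(8, 18, 13, 10) → min 8
(18, 13, 10, 20) → min 10
(13, 10, 20, 1) → min 1
(10, 20, 1, 10) → min 1
(20, 1, 10, 9) → min 1
(1, 10, 9, 16) → min 1
(10, 9, 16, 10) → min 9
(9, 16, 10, 6) → min 6
(16, 10, 6, 5) → min 5
(10, 6, 5, 1) → min 1
(6, 5, 1, 11) → min 1
(5, 1, 11, 20) → min 1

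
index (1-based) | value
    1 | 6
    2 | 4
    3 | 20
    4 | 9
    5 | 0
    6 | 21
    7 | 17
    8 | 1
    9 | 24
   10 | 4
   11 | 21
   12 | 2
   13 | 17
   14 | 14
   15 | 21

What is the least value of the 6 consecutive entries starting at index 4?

Elements at indices 4..9: 9, 0, 21, 17, 1, 24
min(9, 0, 21, 17, 1, 24) = 0

0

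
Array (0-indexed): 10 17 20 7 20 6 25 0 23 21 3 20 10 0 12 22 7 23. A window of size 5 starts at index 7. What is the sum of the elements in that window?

Elements at indices 7..11: 0, 23, 21, 3, 20
sum(0, 23, 21, 3, 20) = 67

67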